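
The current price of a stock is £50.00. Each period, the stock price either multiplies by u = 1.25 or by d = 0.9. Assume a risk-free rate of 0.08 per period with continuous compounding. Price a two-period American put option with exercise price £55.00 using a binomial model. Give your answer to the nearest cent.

Risk-neutral probability p = (e^0.08 − 0.9)/(1.25 − 0.9) = 0.1833/0.3500 = 0.5237
Terminal stock prices: S_uu = 78.12, S_ud = 56.25, S_dd = 40.5
Terminal payoffs (K − S): max(-23.12, 0) = 0, max(-1.25, 0) = 0, max(14.5, 0) = 14.5
Node u (S = 62.5): continuation = e^(−0.08)·[0.5237·0.0000 + 0.4763·0.0000] = 0.0000; exercise value = 0.0000 ≤ continuation, so V_u = 0.0000
Node d (S = 45): continuation = e^(−0.08)·[0.5237·0.0000 + 0.4763·14.5000] = 6.3757; exercise value = 10.0000 > continuation, so V_d = 10.0000 (exercise)
Node 0 (S = 50): continuation = e^(−0.08)·[0.5237·0.0000 + 0.4763·10.0000] = 4.3970; exercise value = 5.0000 > continuation, so V_0 = 5.0000 (exercise)

£5.00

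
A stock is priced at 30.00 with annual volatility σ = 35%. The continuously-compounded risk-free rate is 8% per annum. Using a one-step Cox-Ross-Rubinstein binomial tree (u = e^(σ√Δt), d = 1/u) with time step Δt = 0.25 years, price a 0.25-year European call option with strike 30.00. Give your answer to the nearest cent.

CRR parameters: u = e^(σ√Δt) = e^(0.35·√0.25) = 1.1912, d = 1/u = 0.8395
Per-period rate: rΔt = 0.08·0.25 = 0.02, so R = e^0.02 = 1.0202
Risk-neutral probability p = (e^0.02 − 0.8395)/(1.1912 − 0.8395) = 0.1807/0.3518 = 0.5138
Terminal stock prices: S_u = 35.74, S_d = 25.18
Terminal payoffs (S − K): max(5.737, 0) = 5.737, max(-4.816, 0) = 0
Node 0 (S = 30): V_0 = e^(−0.02)·[0.5138·5.7374 + 0.4862·0.0000] = 2.8894

2.89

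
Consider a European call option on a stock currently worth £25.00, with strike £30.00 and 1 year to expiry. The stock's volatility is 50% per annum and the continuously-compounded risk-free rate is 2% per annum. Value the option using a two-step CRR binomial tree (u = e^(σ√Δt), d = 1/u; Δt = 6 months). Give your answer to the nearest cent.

£3.69

CRR parameters: u = e^(σ√Δt) = e^(0.5·√0.5) = 1.4241, d = 1/u = 0.7022
Per-period rate: rΔt = 0.02·0.5 = 0.01, so R = e^0.01 = 1.0101
Risk-neutral probability p = (e^0.01 − 0.7022)/(1.4241 − 0.7022) = 0.3079/0.7219 = 0.4264
Terminal stock prices: S_uu = 50.7, S_ud = 25, S_dd = 12.33
Terminal payoffs (S − K): max(20.7, 0) = 20.7, max(-5, 0) = 0, max(-17.67, 0) = 0
Node u (S = 35.6): V_u = e^(−0.01)·[0.4264·20.7029 + 0.5736·0.0000] = 8.7407
Node d (S = 17.55): V_d = e^(−0.01)·[0.4264·0.0000 + 0.5736·0.0000] = 0.0000
Node 0 (S = 25): V_0 = e^(−0.01)·[0.4264·8.7407 + 0.5736·0.0000] = 3.6903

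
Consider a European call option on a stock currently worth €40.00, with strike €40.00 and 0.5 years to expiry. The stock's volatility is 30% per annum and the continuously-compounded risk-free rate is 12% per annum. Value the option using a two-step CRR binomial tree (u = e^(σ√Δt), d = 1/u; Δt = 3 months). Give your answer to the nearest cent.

€4.19

CRR parameters: u = e^(σ√Δt) = e^(0.3·√0.25) = 1.1618, d = 1/u = 0.8607
Per-period rate: rΔt = 0.12·0.25 = 0.03, so R = e^0.03 = 1.0305
Risk-neutral probability p = (e^0.03 − 0.8607)/(1.1618 − 0.8607) = 0.1697/0.3011 = 0.5637
Terminal stock prices: S_uu = 53.99, S_ud = 40, S_dd = 29.63
Terminal payoffs (S − K): max(13.99, 0) = 13.99, max(0, 0) = 0, max(-10.37, 0) = 0
Node u (S = 46.47): V_u = e^(−0.03)·[0.5637·13.9944 + 0.4363·0.0000] = 7.6555
Node d (S = 34.43): V_d = e^(−0.03)·[0.5637·0.0000 + 0.4363·0.0000] = 0.0000
Node 0 (S = 40): V_0 = e^(−0.03)·[0.5637·7.6555 + 0.4363·0.0000] = 4.1879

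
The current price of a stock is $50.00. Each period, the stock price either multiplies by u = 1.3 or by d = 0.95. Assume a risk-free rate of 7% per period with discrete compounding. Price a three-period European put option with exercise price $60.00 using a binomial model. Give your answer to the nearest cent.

$4.45

Risk-neutral probability p = (1 + 0.07 − 0.95)/(1.3 − 0.95) = 0.1200/0.3500 = 0.3429
Terminal stock prices: S_uuu = 109.9, S_uud = 80.28, S_udd = 58.66, S_ddd = 42.87
Terminal payoffs (K − S): max(-49.85, 0) = 0, max(-20.28, 0) = 0, max(1.337, 0) = 1.337, max(17.13, 0) = 17.13
Node uu (S = 84.5): V_uu = 1/1.07·[0.3429·0.0000 + 0.6571·0.0000] = 0.0000
Node ud (S = 61.75): V_ud = 1/1.07·[0.3429·0.0000 + 0.6571·1.3375] = 0.8214
Node dd (S = 45.12): V_dd = 1/1.07·[0.3429·1.3375 + 0.6571·17.1313] = 10.9498
Node u (S = 65): V_u = 1/1.07·[0.3429·0.0000 + 0.6571·0.8214] = 0.5045
Node d (S = 47.5): V_d = 1/1.07·[0.3429·0.8214 + 0.6571·10.9498] = 6.9880
Node 0 (S = 50): V_0 = 1/1.07·[0.3429·0.5045 + 0.6571·6.9880] = 4.4534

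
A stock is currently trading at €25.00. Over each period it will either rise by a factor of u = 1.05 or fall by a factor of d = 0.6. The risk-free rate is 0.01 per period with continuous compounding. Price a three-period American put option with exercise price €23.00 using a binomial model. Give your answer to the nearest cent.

€1.74

Risk-neutral probability p = (e^0.01 − 0.6)/(1.05 − 0.6) = 0.4101/0.4500 = 0.9112
Terminal stock prices: S_uuu = 28.94, S_uud = 16.54, S_udd = 9.45, S_ddd = 5.4
Terminal payoffs (K − S): max(-5.941, 0) = 0, max(6.463, 0) = 6.463, max(13.55, 0) = 13.55, max(17.6, 0) = 17.6
Node uu (S = 27.56): continuation = e^(−0.01)·[0.9112·0.0000 + 0.0888·6.4625] = 0.5680; exercise value = 0.0000 ≤ continuation, so V_uu = 0.5680
Node ud (S = 15.75): continuation = e^(−0.01)·[0.9112·6.4625 + 0.0888·13.5500] = 7.0211; exercise value = 7.2500 > continuation, so V_ud = 7.2500 (exercise)
Node dd (S = 9): continuation = e^(−0.01)·[0.9112·13.5500 + 0.0888·17.6000] = 13.7711; exercise value = 14.0000 > continuation, so V_dd = 14.0000 (exercise)
Node u (S = 26.25): continuation = e^(−0.01)·[0.9112·0.5680 + 0.0888·7.2500] = 1.1497; exercise value = 0.0000 ≤ continuation, so V_u = 1.1497
Node d (S = 15): continuation = e^(−0.01)·[0.9112·7.2500 + 0.0888·14.0000] = 7.7711; exercise value = 8.0000 > continuation, so V_d = 8.0000 (exercise)
Node 0 (S = 25): continuation = e^(−0.01)·[0.9112·1.1497 + 0.0888·8.0000] = 1.7403; exercise value = 0.0000 ≤ continuation, so V_0 = 1.7403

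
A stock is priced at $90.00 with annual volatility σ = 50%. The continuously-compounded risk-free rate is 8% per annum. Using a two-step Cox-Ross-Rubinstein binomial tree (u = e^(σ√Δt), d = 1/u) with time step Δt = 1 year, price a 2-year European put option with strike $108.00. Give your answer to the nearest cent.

CRR parameters: u = e^(σ√Δt) = e^(0.5·√1) = 1.6487, d = 1/u = 0.6065
Per-period rate: rΔt = 0.08·1 = 0.08, so R = e^0.08 = 1.0833
Risk-neutral probability p = (e^0.08 − 0.6065)/(1.6487 − 0.6065) = 0.4768/1.0422 = 0.4575
Terminal stock prices: S_uu = 244.6, S_ud = 90, S_dd = 33.11
Terminal payoffs (K − S): max(-136.6, 0) = 0, max(18, 0) = 18, max(74.89, 0) = 74.89
Node u (S = 148.4): V_u = e^(−0.08)·[0.4575·0.0000 + 0.5425·18.0000] = 9.0150
Node d (S = 54.59): V_d = e^(−0.08)·[0.4575·18.0000 + 0.5425·74.8909] = 45.1088
Node 0 (S = 90): V_0 = e^(−0.08)·[0.4575·9.0150 + 0.5425·45.1088] = 26.3988

$26.40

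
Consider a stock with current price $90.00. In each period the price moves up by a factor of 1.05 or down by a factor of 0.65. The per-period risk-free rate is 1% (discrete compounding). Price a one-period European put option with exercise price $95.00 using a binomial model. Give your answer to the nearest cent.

Risk-neutral probability p = (1 + 0.01 − 0.65)/(1.05 − 0.65) = 0.3600/0.4000 = 0.9000
Terminal stock prices: S_u = 94.5, S_d = 58.5
Terminal payoffs (K − S): max(0.5, 0) = 0.5, max(36.5, 0) = 36.5
Node 0 (S = 90): V_0 = 1/1.01·[0.9000·0.5000 + 0.1000·36.5000] = 4.0594

$4.06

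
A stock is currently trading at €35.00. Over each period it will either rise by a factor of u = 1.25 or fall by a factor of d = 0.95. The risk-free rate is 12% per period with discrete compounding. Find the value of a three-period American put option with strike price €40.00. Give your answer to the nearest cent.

Risk-neutral probability p = (1 + 0.12 − 0.95)/(1.25 − 0.95) = 0.1700/0.3000 = 0.5667
Terminal stock prices: S_uuu = 68.36, S_uud = 51.95, S_udd = 39.48, S_ddd = 30.01
Terminal payoffs (K − S): max(-28.36, 0) = 0, max(-11.95, 0) = 0, max(0.5156, 0) = 0.5156, max(9.992, 0) = 9.992
Node uu (S = 54.69): continuation = 1/1.12·[0.5667·0.0000 + 0.4333·0.0000] = 0.0000; exercise value = 0.0000 ≤ continuation, so V_uu = 0.0000
Node ud (S = 41.56): continuation = 1/1.12·[0.5667·0.0000 + 0.4333·0.5156] = 0.1995; exercise value = 0.0000 ≤ continuation, so V_ud = 0.1995
Node dd (S = 31.59): continuation = 1/1.12·[0.5667·0.5156 + 0.4333·9.9919] = 4.1268; exercise value = 8.4125 > continuation, so V_dd = 8.4125 (exercise)
Node u (S = 43.75): continuation = 1/1.12·[0.5667·0.0000 + 0.4333·0.1995] = 0.0772; exercise value = 0.0000 ≤ continuation, so V_u = 0.0772
Node d (S = 33.25): continuation = 1/1.12·[0.5667·0.1995 + 0.4333·8.4125] = 3.3558; exercise value = 6.7500 > continuation, so V_d = 6.7500 (exercise)
Node 0 (S = 35): continuation = 1/1.12·[0.5667·0.0772 + 0.4333·6.7500] = 2.6507; exercise value = 5.0000 > continuation, so V_0 = 5.0000 (exercise)

€5.00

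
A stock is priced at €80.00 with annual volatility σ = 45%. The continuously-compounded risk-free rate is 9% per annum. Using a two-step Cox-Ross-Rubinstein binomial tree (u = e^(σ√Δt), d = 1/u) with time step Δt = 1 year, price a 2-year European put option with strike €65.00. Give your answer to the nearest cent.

€7.04

CRR parameters: u = e^(σ√Δt) = e^(0.45·√1) = 1.5683, d = 1/u = 0.6376
Per-period rate: rΔt = 0.09·1 = 0.09, so R = e^0.09 = 1.0942
Risk-neutral probability p = (e^0.09 − 0.6376)/(1.5683 − 0.6376) = 0.4565/0.9307 = 0.4905
Terminal stock prices: S_uu = 196.8, S_ud = 80, S_dd = 32.53
Terminal payoffs (K − S): max(-131.8, 0) = 0, max(-15, 0) = 0, max(32.47, 0) = 32.47
Node u (S = 125.5): V_u = e^(−0.09)·[0.4905·0.0000 + 0.5095·0.0000] = 0.0000
Node d (S = 51.01): V_d = e^(−0.09)·[0.4905·0.0000 + 0.5095·32.4744] = 15.1202
Node 0 (S = 80): V_0 = e^(−0.09)·[0.4905·0.0000 + 0.5095·15.1202] = 7.0400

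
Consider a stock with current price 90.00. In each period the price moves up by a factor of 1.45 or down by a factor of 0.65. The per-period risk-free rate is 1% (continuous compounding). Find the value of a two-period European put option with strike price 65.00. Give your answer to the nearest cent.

Risk-neutral probability p = (e^0.01 − 0.65)/(1.45 − 0.65) = 0.3601/0.8000 = 0.4501
Terminal stock prices: S_uu = 189.2, S_ud = 84.83, S_dd = 38.03
Terminal payoffs (K − S): max(-124.2, 0) = 0, max(-19.83, 0) = 0, max(26.97, 0) = 26.97
Node u (S = 130.5): V_u = e^(−0.01)·[0.4501·0.0000 + 0.5499·0.0000] = 0.0000
Node d (S = 58.5): V_d = e^(−0.01)·[0.4501·0.0000 + 0.5499·26.9750] = 14.6870
Node 0 (S = 90): V_0 = e^(−0.01)·[0.4501·0.0000 + 0.5499·14.6870] = 7.9965

8.00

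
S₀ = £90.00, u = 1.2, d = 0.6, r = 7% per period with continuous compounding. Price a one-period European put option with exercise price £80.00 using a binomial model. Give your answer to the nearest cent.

£5.15

Risk-neutral probability p = (e^0.07 − 0.6)/(1.2 − 0.6) = 0.4725/0.6000 = 0.7875
Terminal stock prices: S_u = 108, S_d = 54
Terminal payoffs (K − S): max(-28, 0) = 0, max(26, 0) = 26
Node 0 (S = 90): V_0 = e^(−0.07)·[0.7875·0.0000 + 0.2125·26.0000] = 5.1511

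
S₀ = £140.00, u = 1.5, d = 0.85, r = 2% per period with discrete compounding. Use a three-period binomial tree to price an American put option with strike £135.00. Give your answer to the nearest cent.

£18.60

Risk-neutral probability p = (1 + 0.02 − 0.85)/(1.5 − 0.85) = 0.1700/0.6500 = 0.2615
Terminal stock prices: S_uuu = 472.5, S_uud = 267.8, S_udd = 151.7, S_ddd = 85.98
Terminal payoffs (K − S): max(-337.5, 0) = 0, max(-132.8, 0) = 0, max(-16.72, 0) = 0, max(49.02, 0) = 49.02
Node uu (S = 315): continuation = 1/1.02·[0.2615·0.0000 + 0.7385·0.0000] = 0.0000; exercise value = 0.0000 ≤ continuation, so V_uu = 0.0000
Node ud (S = 178.5): continuation = 1/1.02·[0.2615·0.0000 + 0.7385·0.0000] = 0.0000; exercise value = 0.0000 ≤ continuation, so V_ud = 0.0000
Node dd (S = 101.1): continuation = 1/1.02·[0.2615·0.0000 + 0.7385·49.0225] = 35.4914; exercise value = 33.8500 ≤ continuation, so V_dd = 35.4914
Node u (S = 210): continuation = 1/1.02·[0.2615·0.0000 + 0.7385·0.0000] = 0.0000; exercise value = 0.0000 ≤ continuation, so V_u = 0.0000
Node d (S = 119): continuation = 1/1.02·[0.2615·0.0000 + 0.7385·35.4914] = 25.6951; exercise value = 16.0000 ≤ continuation, so V_d = 25.6951
Node 0 (S = 140): continuation = 1/1.02·[0.2615·0.0000 + 0.7385·25.6951] = 18.6028; exercise value = 0.0000 ≤ continuation, so V_0 = 18.6028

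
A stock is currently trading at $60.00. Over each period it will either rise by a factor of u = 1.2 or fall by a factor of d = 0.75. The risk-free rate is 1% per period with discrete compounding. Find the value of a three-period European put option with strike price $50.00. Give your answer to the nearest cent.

$4.65

Risk-neutral probability p = (1 + 0.01 − 0.75)/(1.2 − 0.75) = 0.2600/0.4500 = 0.5778
Terminal stock prices: S_uuu = 103.7, S_uud = 64.8, S_udd = 40.5, S_ddd = 25.31
Terminal payoffs (K − S): max(-53.68, 0) = 0, max(-14.8, 0) = 0, max(9.5, 0) = 9.5, max(24.69, 0) = 24.69
Node uu (S = 86.4): V_uu = 1/1.01·[0.5778·0.0000 + 0.4222·0.0000] = 0.0000
Node ud (S = 54): V_ud = 1/1.01·[0.5778·0.0000 + 0.4222·9.5000] = 3.9714
Node dd (S = 33.75): V_dd = 1/1.01·[0.5778·9.5000 + 0.4222·24.6875] = 15.7550
Node u (S = 72): V_u = 1/1.01·[0.5778·0.0000 + 0.4222·3.9714] = 1.6602
Node d (S = 45): V_d = 1/1.01·[0.5778·3.9714 + 0.4222·15.7550] = 8.8581
Node 0 (S = 60): V_0 = 1/1.01·[0.5778·1.6602 + 0.4222·8.8581] = 4.6528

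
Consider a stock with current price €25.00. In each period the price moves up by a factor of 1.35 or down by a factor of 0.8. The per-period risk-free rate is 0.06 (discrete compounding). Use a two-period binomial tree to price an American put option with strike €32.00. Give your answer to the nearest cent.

Risk-neutral probability p = (1 + 0.06 − 0.8)/(1.35 − 0.8) = 0.2600/0.5500 = 0.4727
Terminal stock prices: S_uu = 45.56, S_ud = 27, S_dd = 16
Terminal payoffs (K − S): max(-13.56, 0) = 0, max(5, 0) = 5, max(16, 0) = 16
Node u (S = 33.75): continuation = 1/1.06·[0.4727·0.0000 + 0.5273·5.0000] = 2.4871; exercise value = 0.0000 ≤ continuation, so V_u = 2.4871
Node d (S = 20): continuation = 1/1.06·[0.4727·5.0000 + 0.5273·16.0000] = 10.1887; exercise value = 12.0000 > continuation, so V_d = 12.0000 (exercise)
Node 0 (S = 25): continuation = 1/1.06·[0.4727·2.4871 + 0.5273·12.0000] = 7.0783; exercise value = 7.0000 ≤ continuation, so V_0 = 7.0783

€7.08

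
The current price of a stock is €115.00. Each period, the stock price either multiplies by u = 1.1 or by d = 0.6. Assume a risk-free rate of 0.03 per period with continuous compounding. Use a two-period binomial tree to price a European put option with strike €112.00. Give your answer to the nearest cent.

Risk-neutral probability p = (e^0.03 − 0.6)/(1.1 − 0.6) = 0.4305/0.5000 = 0.8609
Terminal stock prices: S_uu = 139.2, S_ud = 75.9, S_dd = 41.4
Terminal payoffs (K − S): max(-27.15, 0) = 0, max(36.1, 0) = 36.1, max(70.6, 0) = 70.6
Node u (S = 126.5): V_u = e^(−0.03)·[0.8609·0.0000 + 0.1391·36.1000] = 4.8728
Node d (S = 69): V_d = e^(−0.03)·[0.8609·36.1000 + 0.1391·70.6000] = 39.6899
Node 0 (S = 115): V_0 = e^(−0.03)·[0.8609·4.8728 + 0.1391·39.6899] = 9.4284

€9.43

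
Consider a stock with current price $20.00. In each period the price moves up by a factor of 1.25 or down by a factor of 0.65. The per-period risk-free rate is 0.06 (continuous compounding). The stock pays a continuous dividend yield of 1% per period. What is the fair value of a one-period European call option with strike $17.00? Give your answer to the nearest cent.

$5.04

Per-period risk-free factor R = e^0.06 = 1.0618; dividend-adjusted growth = e^(0.06−0.01) = 1.0513.
Risk-neutral probability p = (1.0513 − 0.65)/(1.25 − 0.65) = 0.4013/0.6000 = 0.6688
Terminal stock prices: S_u = 25, S_d = 13
Terminal payoffs (S − K): max(8, 0) = 8, max(-4, 0) = 0
Node 0 (S = 20): V_0 = e^(−0.06)·[0.6688·8.0000 + 0.3312·0.0000] = 5.0387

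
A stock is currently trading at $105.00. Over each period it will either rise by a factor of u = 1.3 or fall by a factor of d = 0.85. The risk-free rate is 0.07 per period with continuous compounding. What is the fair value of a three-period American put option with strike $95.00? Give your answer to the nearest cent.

Risk-neutral probability p = (e^0.07 − 0.85)/(1.3 − 0.85) = 0.2225/0.4500 = 0.4945
Terminal stock prices: S_uuu = 230.7, S_uud = 150.8, S_udd = 98.62, S_ddd = 64.48
Terminal payoffs (K − S): max(-135.7, 0) = 0, max(-55.83, 0) = 0, max(-3.621, 0) = 0, max(30.52, 0) = 30.52
Node uu (S = 177.5): continuation = e^(−0.07)·[0.4945·0.0000 + 0.5055·0.0000] = 0.0000; exercise value = 0.0000 ≤ continuation, so V_uu = 0.0000
Node ud (S = 116): continuation = e^(−0.07)·[0.4945·0.0000 + 0.5055·0.0000] = 0.0000; exercise value = 0.0000 ≤ continuation, so V_ud = 0.0000
Node dd (S = 75.86): continuation = e^(−0.07)·[0.4945·0.0000 + 0.5055·30.5169] = 14.3844; exercise value = 19.1375 > continuation, so V_dd = 19.1375 (exercise)
Node u (S = 136.5): continuation = e^(−0.07)·[0.4945·0.0000 + 0.5055·0.0000] = 0.0000; exercise value = 0.0000 ≤ continuation, so V_u = 0.0000
Node d (S = 89.25): continuation = e^(−0.07)·[0.4945·0.0000 + 0.5055·19.1375] = 9.0207; exercise value = 5.7500 ≤ continuation, so V_d = 9.0207
Node 0 (S = 105): continuation = e^(−0.07)·[0.4945·0.0000 + 0.5055·9.0207] = 4.2520; exercise value = 0.0000 ≤ continuation, so V_0 = 4.2520

$4.25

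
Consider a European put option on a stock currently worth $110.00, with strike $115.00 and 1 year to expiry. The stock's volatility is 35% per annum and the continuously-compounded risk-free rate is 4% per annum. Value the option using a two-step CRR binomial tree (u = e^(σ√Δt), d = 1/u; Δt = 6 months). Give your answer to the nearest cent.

$14.91

CRR parameters: u = e^(σ√Δt) = e^(0.35·√0.5) = 1.2808, d = 1/u = 0.7808
Per-period rate: rΔt = 0.04·0.5 = 0.02, so R = e^0.02 = 1.0202
Risk-neutral probability p = (e^0.02 − 0.7808)/(1.2808 − 0.7808) = 0.2394/0.5000 = 0.4788
Terminal stock prices: S_uu = 180.5, S_ud = 110, S_dd = 67.05
Terminal payoffs (K − S): max(-65.45, 0) = 0, max(5, 0) = 5, max(47.95, 0) = 47.95
Node u (S = 140.9): V_u = e^(−0.02)·[0.4788·0.0000 + 0.5212·5.0000] = 2.5542
Node d (S = 85.88): V_d = e^(−0.02)·[0.4788·5.0000 + 0.5212·47.9455] = 26.8392
Node 0 (S = 110): V_0 = e^(−0.02)·[0.4788·2.5542 + 0.5212·26.8392] = 14.9094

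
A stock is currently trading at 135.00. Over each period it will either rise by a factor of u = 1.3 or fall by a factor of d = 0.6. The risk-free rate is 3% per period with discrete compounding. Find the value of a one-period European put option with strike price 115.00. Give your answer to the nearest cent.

12.73

Risk-neutral probability p = (1 + 0.03 − 0.6)/(1.3 − 0.6) = 0.4300/0.7000 = 0.6143
Terminal stock prices: S_u = 175.5, S_d = 81
Terminal payoffs (K − S): max(-60.5, 0) = 0, max(34, 0) = 34
Node 0 (S = 135): V_0 = 1/1.03·[0.6143·0.0000 + 0.3857·34.0000] = 12.7323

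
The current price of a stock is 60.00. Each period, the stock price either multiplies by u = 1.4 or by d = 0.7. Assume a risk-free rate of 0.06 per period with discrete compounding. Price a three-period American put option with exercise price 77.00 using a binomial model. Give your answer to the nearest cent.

Risk-neutral probability p = (1 + 0.06 − 0.7)/(1.4 − 0.7) = 0.3600/0.7000 = 0.5143
Terminal stock prices: S_uuu = 164.6, S_uud = 82.32, S_udd = 41.16, S_ddd = 20.58
Terminal payoffs (K − S): max(-87.64, 0) = 0, max(-5.32, 0) = 0, max(35.84, 0) = 35.84, max(56.42, 0) = 56.42
Node uu (S = 117.6): continuation = 1/1.06·[0.5143·0.0000 + 0.4857·0.0000] = 0.0000; exercise value = 0.0000 ≤ continuation, so V_uu = 0.0000
Node ud (S = 58.8): continuation = 1/1.06·[0.5143·0.0000 + 0.4857·35.8400] = 16.4226; exercise value = 18.2000 > continuation, so V_ud = 18.2000 (exercise)
Node dd (S = 29.4): continuation = 1/1.06·[0.5143·35.8400 + 0.4857·56.4200] = 43.2415; exercise value = 47.6000 > continuation, so V_dd = 47.6000 (exercise)
Node u (S = 84): continuation = 1/1.06·[0.5143·0.0000 + 0.4857·18.2000] = 8.3396; exercise value = 0.0000 ≤ continuation, so V_u = 8.3396
Node d (S = 42): continuation = 1/1.06·[0.5143·18.2000 + 0.4857·47.6000] = 30.6415; exercise value = 35.0000 > continuation, so V_d = 35.0000 (exercise)
Node 0 (S = 60): continuation = 1/1.06·[0.5143·8.3396 + 0.4857·35.0000] = 20.0839; exercise value = 17.0000 ≤ continuation, so V_0 = 20.0839

20.08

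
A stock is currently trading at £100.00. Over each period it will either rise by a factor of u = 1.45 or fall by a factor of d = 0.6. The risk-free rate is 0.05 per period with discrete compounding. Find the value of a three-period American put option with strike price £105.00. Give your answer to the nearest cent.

£25.52

Risk-neutral probability p = (1 + 0.05 − 0.6)/(1.45 − 0.6) = 0.4500/0.8500 = 0.5294
Terminal stock prices: S_uuu = 304.9, S_uud = 126.1, S_udd = 52.2, S_ddd = 21.6
Terminal payoffs (K − S): max(-199.9, 0) = 0, max(-21.15, 0) = 0, max(52.8, 0) = 52.8, max(83.4, 0) = 83.4
Node uu (S = 210.2): continuation = 1/1.05·[0.5294·0.0000 + 0.4706·0.0000] = 0.0000; exercise value = 0.0000 ≤ continuation, so V_uu = 0.0000
Node ud (S = 87): continuation = 1/1.05·[0.5294·0.0000 + 0.4706·52.8000] = 23.6639; exercise value = 18.0000 ≤ continuation, so V_ud = 23.6639
Node dd (S = 36): continuation = 1/1.05·[0.5294·52.8000 + 0.4706·83.4000] = 64.0000; exercise value = 69.0000 > continuation, so V_dd = 69.0000 (exercise)
Node u (S = 145): continuation = 1/1.05·[0.5294·0.0000 + 0.4706·23.6639] = 10.6057; exercise value = 0.0000 ≤ continuation, so V_u = 10.6057
Node d (S = 60): continuation = 1/1.05·[0.5294·23.6639 + 0.4706·69.0000] = 42.8557; exercise value = 45.0000 > continuation, so V_d = 45.0000 (exercise)
Node 0 (S = 100): continuation = 1/1.05·[0.5294·10.6057 + 0.4706·45.0000] = 25.5155; exercise value = 5.0000 ≤ continuation, so V_0 = 25.5155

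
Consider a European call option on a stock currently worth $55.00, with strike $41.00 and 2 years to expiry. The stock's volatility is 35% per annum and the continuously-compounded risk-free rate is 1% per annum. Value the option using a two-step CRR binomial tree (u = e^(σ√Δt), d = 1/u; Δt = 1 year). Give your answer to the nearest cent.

CRR parameters: u = e^(σ√Δt) = e^(0.35·√1) = 1.4191, d = 1/u = 0.7047
Per-period rate: rΔt = 0.01·1 = 0.01, so R = e^0.01 = 1.0101
Risk-neutral probability p = (e^0.01 − 0.7047)/(1.4191 − 0.7047) = 0.3054/0.7144 = 0.4275
Terminal stock prices: S_uu = 110.8, S_ud = 55, S_dd = 27.31
Terminal payoffs (S − K): max(69.76, 0) = 69.76, max(14, 0) = 14, max(-13.69, 0) = 0
Node u (S = 78.05): V_u = e^(−0.01)·[0.4275·69.7564 + 0.5725·14.0000] = 37.4567
Node d (S = 38.76): V_d = e^(−0.01)·[0.4275·14.0000 + 0.5725·0.0000] = 5.9248
Node 0 (S = 55): V_0 = e^(−0.01)·[0.4275·37.4567 + 0.5725·5.9248] = 19.2100

$19.21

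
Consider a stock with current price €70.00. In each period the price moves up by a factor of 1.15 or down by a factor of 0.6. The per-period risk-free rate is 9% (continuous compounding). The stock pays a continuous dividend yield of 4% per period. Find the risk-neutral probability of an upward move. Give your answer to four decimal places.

Per-period risk-free factor R = e^0.09 = 1.0942; dividend-adjusted growth = e^(0.09−0.04) = 1.0513.
Risk-neutral probability p = (1.0513 − 0.6)/(1.15 − 0.6) = 0.4513/0.5500 = 0.8205

p = 0.8205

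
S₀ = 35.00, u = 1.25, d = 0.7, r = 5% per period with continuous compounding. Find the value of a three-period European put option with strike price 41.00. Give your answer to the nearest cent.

6.42

Risk-neutral probability p = (e^0.05 − 0.7)/(1.25 − 0.7) = 0.3513/0.5500 = 0.6387
Terminal stock prices: S_uuu = 68.36, S_uud = 38.28, S_udd = 21.44, S_ddd = 12
Terminal payoffs (K − S): max(-27.36, 0) = 0, max(2.719, 0) = 2.719, max(19.56, 0) = 19.56, max(29, 0) = 29
Node uu (S = 54.69): V_uu = e^(−0.05)·[0.6387·0.0000 + 0.3613·2.7188] = 0.9344
Node ud (S = 30.62): V_ud = e^(−0.05)·[0.6387·2.7188 + 0.3613·19.5625] = 8.3754
Node dd (S = 17.15): V_dd = e^(−0.05)·[0.6387·19.5625 + 0.3613·28.9950] = 21.8504
Node u (S = 43.75): V_u = e^(−0.05)·[0.6387·0.9344 + 0.3613·8.3754] = 3.4464
Node d (S = 24.5): V_d = e^(−0.05)·[0.6387·8.3754 + 0.3613·21.8504] = 12.5983
Node 0 (S = 35): V_0 = e^(−0.05)·[0.6387·3.4464 + 0.3613·12.5983] = 6.4238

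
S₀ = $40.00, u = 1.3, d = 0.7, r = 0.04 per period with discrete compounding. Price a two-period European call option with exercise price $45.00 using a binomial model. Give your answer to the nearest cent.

Risk-neutral probability p = (1 + 0.04 − 0.7)/(1.3 − 0.7) = 0.3400/0.6000 = 0.5667
Terminal stock prices: S_uu = 67.6, S_ud = 36.4, S_dd = 19.6
Terminal payoffs (S − K): max(22.6, 0) = 22.6, max(-8.6, 0) = 0, max(-25.4, 0) = 0
Node u (S = 52): V_u = 1/1.04·[0.5667·22.6000 + 0.4333·0.0000] = 12.3141
Node d (S = 28): V_d = 1/1.04·[0.5667·0.0000 + 0.4333·0.0000] = 0.0000
Node 0 (S = 40): V_0 = 1/1.04·[0.5667·12.3141 + 0.4333·0.0000] = 6.7096

$6.71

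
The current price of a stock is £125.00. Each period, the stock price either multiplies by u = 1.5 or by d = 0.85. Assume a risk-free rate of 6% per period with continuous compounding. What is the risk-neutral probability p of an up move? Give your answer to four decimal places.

Risk-neutral probability p = (e^0.06 − 0.85)/(1.5 − 0.85) = 0.2118/0.6500 = 0.3259

p = 0.3259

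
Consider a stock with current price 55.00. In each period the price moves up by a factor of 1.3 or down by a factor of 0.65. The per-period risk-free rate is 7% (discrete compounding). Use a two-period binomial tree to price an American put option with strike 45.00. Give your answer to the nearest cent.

3.06

Risk-neutral probability p = (1 + 0.07 − 0.65)/(1.3 − 0.65) = 0.4200/0.6500 = 0.6462
Terminal stock prices: S_uu = 92.95, S_ud = 46.48, S_dd = 23.24
Terminal payoffs (K − S): max(-47.95, 0) = 0, max(-1.475, 0) = 0, max(21.76, 0) = 21.76
Node u (S = 71.5): continuation = 1/1.07·[0.6462·0.0000 + 0.3538·0.0000] = 0.0000; exercise value = 0.0000 ≤ continuation, so V_u = 0.0000
Node d (S = 35.75): continuation = 1/1.07·[0.6462·0.0000 + 0.3538·21.7625] = 7.1968; exercise value = 9.2500 > continuation, so V_d = 9.2500 (exercise)
Node 0 (S = 55): continuation = 1/1.07·[0.6462·0.0000 + 0.3538·9.2500] = 3.0590; exercise value = 0.0000 ≤ continuation, so V_0 = 3.0590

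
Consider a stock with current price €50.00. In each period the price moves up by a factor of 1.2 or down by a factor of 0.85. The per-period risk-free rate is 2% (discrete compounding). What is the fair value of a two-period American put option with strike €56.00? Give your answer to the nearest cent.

€8.01

Risk-neutral probability p = (1 + 0.02 − 0.85)/(1.2 − 0.85) = 0.1700/0.3500 = 0.4857
Terminal stock prices: S_uu = 72, S_ud = 51, S_dd = 36.12
Terminal payoffs (K − S): max(-16, 0) = 0, max(5, 0) = 5, max(19.88, 0) = 19.88
Node u (S = 60): continuation = 1/1.02·[0.4857·0.0000 + 0.5143·5.0000] = 2.5210; exercise value = 0.0000 ≤ continuation, so V_u = 2.5210
Node d (S = 42.5): continuation = 1/1.02·[0.4857·5.0000 + 0.5143·19.8750] = 12.4020; exercise value = 13.5000 > continuation, so V_d = 13.5000 (exercise)
Node 0 (S = 50): continuation = 1/1.02·[0.4857·2.5210 + 0.5143·13.5000] = 8.0072; exercise value = 6.0000 ≤ continuation, so V_0 = 8.0072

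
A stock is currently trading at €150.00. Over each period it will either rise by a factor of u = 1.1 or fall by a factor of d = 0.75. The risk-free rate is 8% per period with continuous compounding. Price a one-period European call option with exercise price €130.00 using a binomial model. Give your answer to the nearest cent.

Risk-neutral probability p = (e^0.08 − 0.75)/(1.1 − 0.75) = 0.3333/0.3500 = 0.9522
Terminal stock prices: S_u = 165, S_d = 112.5
Terminal payoffs (S − K): max(35, 0) = 35, max(-17.5, 0) = 0
Node 0 (S = 150): V_0 = e^(−0.08)·[0.9522·35.0000 + 0.0478·0.0000] = 30.7663

€30.77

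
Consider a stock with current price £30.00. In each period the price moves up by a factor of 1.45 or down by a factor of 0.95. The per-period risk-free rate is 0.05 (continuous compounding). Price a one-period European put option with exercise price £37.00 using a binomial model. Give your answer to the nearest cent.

Risk-neutral probability p = (e^0.05 − 0.95)/(1.45 − 0.95) = 0.1013/0.5000 = 0.2025
Terminal stock prices: S_u = 43.5, S_d = 28.5
Terminal payoffs (K − S): max(-6.5, 0) = 0, max(8.5, 0) = 8.5
Node 0 (S = 30): V_0 = e^(−0.05)·[0.2025·0.0000 + 0.7975·8.5000] = 6.4478

£6.45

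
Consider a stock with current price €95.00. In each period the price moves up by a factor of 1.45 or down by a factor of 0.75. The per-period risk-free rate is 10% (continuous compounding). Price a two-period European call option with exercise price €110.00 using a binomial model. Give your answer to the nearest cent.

Risk-neutral probability p = (e^0.1 − 0.75)/(1.45 − 0.75) = 0.3552/0.7000 = 0.5074
Terminal stock prices: S_uu = 199.7, S_ud = 103.3, S_dd = 53.44
Terminal payoffs (S − K): max(89.74, 0) = 89.74, max(-6.688, 0) = 0, max(-56.56, 0) = 0
Node u (S = 137.8): V_u = e^(−0.1)·[0.5074·89.7375 + 0.4926·0.0000] = 41.1987
Node d (S = 71.25): V_d = e^(−0.1)·[0.5074·0.0000 + 0.4926·0.0000] = 0.0000
Node 0 (S = 95): V_0 = e^(−0.1)·[0.5074·41.1987 + 0.4926·0.0000] = 18.9145

€18.91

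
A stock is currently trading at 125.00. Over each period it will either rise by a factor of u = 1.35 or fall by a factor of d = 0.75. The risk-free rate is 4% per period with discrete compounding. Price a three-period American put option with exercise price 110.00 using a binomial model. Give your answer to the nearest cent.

13.25

Risk-neutral probability p = (1 + 0.04 − 0.75)/(1.35 − 0.75) = 0.2900/0.6000 = 0.4833
Terminal stock prices: S_uuu = 307.5, S_uud = 170.9, S_udd = 94.92, S_ddd = 52.73
Terminal payoffs (K − S): max(-197.5, 0) = 0, max(-60.86, 0) = 0, max(15.08, 0) = 15.08, max(57.27, 0) = 57.27
Node uu (S = 227.8): continuation = 1/1.04·[0.4833·0.0000 + 0.5167·0.0000] = 0.0000; exercise value = 0.0000 ≤ continuation, so V_uu = 0.0000
Node ud (S = 126.6): continuation = 1/1.04·[0.4833·0.0000 + 0.5167·15.0781] = 7.4907; exercise value = 0.0000 ≤ continuation, so V_ud = 7.4907
Node dd (S = 70.31): continuation = 1/1.04·[0.4833·15.0781 + 0.5167·57.2656] = 35.4567; exercise value = 39.6875 > continuation, so V_dd = 39.6875 (exercise)
Node u (S = 168.8): continuation = 1/1.04·[0.4833·0.0000 + 0.5167·7.4907] = 3.7214; exercise value = 0.0000 ≤ continuation, so V_u = 3.7214
Node d (S = 93.75): continuation = 1/1.04·[0.4833·7.4907 + 0.5167·39.6875] = 23.1978; exercise value = 16.2500 ≤ continuation, so V_d = 23.1978
Node 0 (S = 125): continuation = 1/1.04·[0.4833·3.7214 + 0.5167·23.1978] = 13.2540; exercise value = 0.0000 ≤ continuation, so V_0 = 13.2540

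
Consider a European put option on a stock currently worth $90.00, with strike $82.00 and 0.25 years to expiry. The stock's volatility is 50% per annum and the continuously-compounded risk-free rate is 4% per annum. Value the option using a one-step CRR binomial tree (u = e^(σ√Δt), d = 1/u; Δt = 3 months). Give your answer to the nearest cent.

CRR parameters: u = e^(σ√Δt) = e^(0.5·√0.25) = 1.2840, d = 1/u = 0.7788
Per-period rate: rΔt = 0.04·0.25 = 0.01, so R = e^0.01 = 1.0101
Risk-neutral probability p = (e^0.01 − 0.7788)/(1.2840 − 0.7788) = 0.2312/0.5052 = 0.4577
Terminal stock prices: S_u = 115.6, S_d = 70.09
Terminal payoffs (K − S): max(-33.56, 0) = 0, max(11.91, 0) = 11.91
Node 0 (S = 90): V_0 = e^(−0.01)·[0.4577·0.0000 + 0.5423·11.9079] = 6.3932

$6.39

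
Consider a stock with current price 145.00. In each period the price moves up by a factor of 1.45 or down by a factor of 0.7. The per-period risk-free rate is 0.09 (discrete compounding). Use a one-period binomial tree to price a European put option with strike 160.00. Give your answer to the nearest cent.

Risk-neutral probability p = (1 + 0.09 − 0.7)/(1.45 − 0.7) = 0.3900/0.7500 = 0.5200
Terminal stock prices: S_u = 210.2, S_d = 101.5
Terminal payoffs (K − S): max(-50.25, 0) = 0, max(58.5, 0) = 58.5
Node 0 (S = 145): V_0 = 1/1.09·[0.5200·0.0000 + 0.4800·58.5000] = 25.7615

25.76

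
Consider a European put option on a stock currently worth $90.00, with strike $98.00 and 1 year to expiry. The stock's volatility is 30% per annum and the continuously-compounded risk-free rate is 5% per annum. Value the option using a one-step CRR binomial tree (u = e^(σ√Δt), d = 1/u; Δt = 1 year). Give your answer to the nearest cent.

CRR parameters: u = e^(σ√Δt) = e^(0.3·√1) = 1.3499, d = 1/u = 0.7408
Per-period rate: rΔt = 0.05·1 = 0.05, so R = e^0.05 = 1.0513
Risk-neutral probability p = (e^0.05 − 0.7408)/(1.3499 − 0.7408) = 0.3105/0.6090 = 0.5097
Terminal stock prices: S_u = 121.5, S_d = 66.67
Terminal payoffs (K − S): max(-23.49, 0) = 0, max(31.33, 0) = 31.33
Node 0 (S = 90): V_0 = e^(−0.05)·[0.5097·0.0000 + 0.4903·31.3264] = 14.6090

$14.61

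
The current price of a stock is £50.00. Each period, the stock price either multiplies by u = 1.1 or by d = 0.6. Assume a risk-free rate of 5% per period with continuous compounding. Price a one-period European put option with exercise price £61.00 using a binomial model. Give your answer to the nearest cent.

Risk-neutral probability p = (e^0.05 − 0.6)/(1.1 − 0.6) = 0.4513/0.5000 = 0.9025
Terminal stock prices: S_u = 55, S_d = 30
Terminal payoffs (K − S): max(6, 0) = 6, max(31, 0) = 31
Node 0 (S = 50): V_0 = e^(−0.05)·[0.9025·6.0000 + 0.0975·31.0000] = 8.0250

£8.02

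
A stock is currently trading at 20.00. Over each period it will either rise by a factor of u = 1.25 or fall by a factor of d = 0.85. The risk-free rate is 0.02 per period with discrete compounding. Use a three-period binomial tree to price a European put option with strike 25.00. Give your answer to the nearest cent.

5.03

Risk-neutral probability p = (1 + 0.02 − 0.85)/(1.25 − 0.85) = 0.1700/0.4000 = 0.4250
Terminal stock prices: S_uuu = 39.06, S_uud = 26.56, S_udd = 18.06, S_ddd = 12.28
Terminal payoffs (K − S): max(-14.06, 0) = 0, max(-1.562, 0) = 0, max(6.938, 0) = 6.938, max(12.72, 0) = 12.72
Node uu (S = 31.25): V_uu = 1/1.02·[0.4250·0.0000 + 0.5750·0.0000] = 0.0000
Node ud (S = 21.25): V_ud = 1/1.02·[0.4250·0.0000 + 0.5750·6.9375] = 3.9108
Node dd (S = 14.45): V_dd = 1/1.02·[0.4250·6.9375 + 0.5750·12.7175] = 10.0598
Node u (S = 25): V_u = 1/1.02·[0.4250·0.0000 + 0.5750·3.9108] = 2.2046
Node d (S = 17): V_d = 1/1.02·[0.4250·3.9108 + 0.5750·10.0598] = 7.3005
Node 0 (S = 20): V_0 = 1/1.02·[0.4250·2.2046 + 0.5750·7.3005] = 5.0341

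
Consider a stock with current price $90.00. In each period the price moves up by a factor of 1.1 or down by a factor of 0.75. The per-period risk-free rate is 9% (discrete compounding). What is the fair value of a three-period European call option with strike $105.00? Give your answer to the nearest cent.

$10.47

Risk-neutral probability p = (1 + 0.09 − 0.75)/(1.1 − 0.75) = 0.3400/0.3500 = 0.9714
Terminal stock prices: S_uuu = 119.8, S_uud = 81.68, S_udd = 55.69, S_ddd = 37.97
Terminal payoffs (S − K): max(14.79, 0) = 14.79, max(-23.32, 0) = 0, max(-49.31, 0) = 0, max(-67.03, 0) = 0
Node uu (S = 108.9): V_uu = 1/1.09·[0.9714·14.7900 + 0.0286·0.0000] = 13.1811
Node ud (S = 74.25): V_ud = 1/1.09·[0.9714·0.0000 + 0.0286·0.0000] = 0.0000
Node dd (S = 50.62): V_dd = 1/1.09·[0.9714·0.0000 + 0.0286·0.0000] = 0.0000
Node u (S = 99): V_u = 1/1.09·[0.9714·13.1811 + 0.0286·0.0000] = 11.7473
Node d (S = 67.5): V_d = 1/1.09·[0.9714·0.0000 + 0.0286·0.0000] = 0.0000
Node 0 (S = 90): V_0 = 1/1.09·[0.9714·11.7473 + 0.0286·0.0000] = 10.4694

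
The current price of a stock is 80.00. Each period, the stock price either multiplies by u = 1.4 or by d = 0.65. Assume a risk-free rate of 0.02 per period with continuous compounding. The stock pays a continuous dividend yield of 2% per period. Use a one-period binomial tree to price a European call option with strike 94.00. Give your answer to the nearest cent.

8.23

Per-period risk-free factor R = e^0.02 = 1.0202; dividend-adjusted growth = e^(0.02−0.02) = 1.0000.
Risk-neutral probability p = (1.0000 − 0.65)/(1.4 − 0.65) = 0.3500/0.7500 = 0.4667
Terminal stock prices: S_u = 112, S_d = 52
Terminal payoffs (S − K): max(18, 0) = 18, max(-42, 0) = 0
Node 0 (S = 80): V_0 = e^(−0.02)·[0.4667·18.0000 + 0.5333·0.0000] = 8.2337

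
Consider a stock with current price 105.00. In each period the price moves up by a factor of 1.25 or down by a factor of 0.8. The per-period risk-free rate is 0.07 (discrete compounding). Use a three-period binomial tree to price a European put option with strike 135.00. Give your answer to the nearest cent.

17.56

Risk-neutral probability p = (1 + 0.07 − 0.8)/(1.25 − 0.8) = 0.2700/0.4500 = 0.6000
Terminal stock prices: S_uuu = 205.1, S_uud = 131.2, S_udd = 84, S_ddd = 53.76
Terminal payoffs (K − S): max(-70.08, 0) = 0, max(3.75, 0) = 3.75, max(51, 0) = 51, max(81.24, 0) = 81.24
Node uu (S = 164.1): V_uu = 1/1.07·[0.6000·0.0000 + 0.4000·3.7500] = 1.4019
Node ud (S = 105): V_ud = 1/1.07·[0.6000·3.7500 + 0.4000·51.0000] = 21.1682
Node dd (S = 67.2): V_dd = 1/1.07·[0.6000·51.0000 + 0.4000·81.2400] = 58.9682
Node u (S = 131.2): V_u = 1/1.07·[0.6000·1.4019 + 0.4000·21.1682] = 8.6994
Node d (S = 84): V_d = 1/1.07·[0.6000·21.1682 + 0.4000·58.9682] = 33.9142
Node 0 (S = 105): V_0 = 1/1.07·[0.6000·8.6994 + 0.4000·33.9142] = 17.5564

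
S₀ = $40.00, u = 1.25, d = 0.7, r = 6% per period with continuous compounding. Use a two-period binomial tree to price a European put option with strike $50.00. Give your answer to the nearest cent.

$9.14

Risk-neutral probability p = (e^0.06 − 0.7)/(1.25 − 0.7) = 0.3618/0.5500 = 0.6579
Terminal stock prices: S_uu = 62.5, S_ud = 35, S_dd = 19.6
Terminal payoffs (K − S): max(-12.5, 0) = 0, max(15, 0) = 15, max(30.4, 0) = 30.4
Node u (S = 50): V_u = e^(−0.06)·[0.6579·0.0000 + 0.3421·15.0000] = 4.8329
Node d (S = 28): V_d = e^(−0.06)·[0.6579·15.0000 + 0.3421·30.4000] = 19.0882
Node 0 (S = 40): V_0 = e^(−0.06)·[0.6579·4.8329 + 0.3421·19.0882] = 9.1444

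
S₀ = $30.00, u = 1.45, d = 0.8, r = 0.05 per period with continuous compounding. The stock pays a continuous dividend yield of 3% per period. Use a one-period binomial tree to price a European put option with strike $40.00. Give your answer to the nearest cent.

$10.06

Per-period risk-free factor R = e^0.05 = 1.0513; dividend-adjusted growth = e^(0.05−0.03) = 1.0202.
Risk-neutral probability p = (1.0202 − 0.8)/(1.45 − 0.8) = 0.2202/0.6500 = 0.3388
Terminal stock prices: S_u = 43.5, S_d = 24
Terminal payoffs (K − S): max(-3.5, 0) = 0, max(16, 0) = 16
Node 0 (S = 30): V_0 = e^(−0.05)·[0.3388·0.0000 + 0.6612·16.0000] = 10.0637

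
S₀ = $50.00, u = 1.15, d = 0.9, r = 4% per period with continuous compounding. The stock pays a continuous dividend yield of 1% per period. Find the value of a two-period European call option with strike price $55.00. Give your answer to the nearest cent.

Per-period risk-free factor R = e^0.04 = 1.0408; dividend-adjusted growth = e^(0.04−0.01) = 1.0305.
Risk-neutral probability p = (1.0305 − 0.9)/(1.15 − 0.9) = 0.1305/0.2500 = 0.5218
Terminal stock prices: S_uu = 66.12, S_ud = 51.75, S_dd = 40.5
Terminal payoffs (S − K): max(11.12, 0) = 11.12, max(-3.25, 0) = 0, max(-14.5, 0) = 0
Node u (S = 57.5): V_u = e^(−0.04)·[0.5218·11.1250 + 0.4782·0.0000] = 5.5776
Node d (S = 45): V_d = e^(−0.04)·[0.5218·0.0000 + 0.4782·0.0000] = 0.0000
Node 0 (S = 50): V_0 = e^(−0.04)·[0.5218·5.5776 + 0.4782·0.0000] = 2.7964

$2.80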